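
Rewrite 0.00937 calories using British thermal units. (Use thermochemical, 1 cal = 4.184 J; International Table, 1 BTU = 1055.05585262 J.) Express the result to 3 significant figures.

1 calorie = 0.00396567 BTU.
So 0.00937 × 0.00396567 ≈ 3.72 × 10^-5 BTU.

3.72 × 10^-5 BTU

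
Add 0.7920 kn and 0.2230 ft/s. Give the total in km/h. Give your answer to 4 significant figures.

1.711 kilometers per hour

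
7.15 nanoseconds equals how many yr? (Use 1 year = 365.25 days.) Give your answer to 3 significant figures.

1 nanosecond = 3.16881 × 10^-17 years.
Then 7.15 × 3.16881 × 10^-17 ≈ 2.27 × 10^-16 yr.

2.27 × 10^-16 yr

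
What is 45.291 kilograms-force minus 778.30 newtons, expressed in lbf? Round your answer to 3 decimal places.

45.291 kgf = 99.8496 lbf and 778.30 N = 174.969 lbf.
99.8496 − 174.969 ≈ -75.119 lbf.

-75.119 lbf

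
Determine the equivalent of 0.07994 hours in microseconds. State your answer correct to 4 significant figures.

1 hour = 3.60000 × 10^9 μs.
Then 0.07994 × 3.60000 × 10^9 ≈ 2.878 × 10^8 μs.

2.878 × 10^8 microseconds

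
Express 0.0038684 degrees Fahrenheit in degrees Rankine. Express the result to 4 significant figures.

459.7 degrees Rankine

°R = °F + 459.67.
Applying the formula gives 459.7 °R.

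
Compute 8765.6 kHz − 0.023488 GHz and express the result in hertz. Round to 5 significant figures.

-1.4722 × 10^7 hertz

8765.6 kHz = 8.76560 × 10^6 Hz and 0.023488 GHz = 2.34880 × 10^7 Hz.
8.76560 × 10^6 − 2.34880 × 10^7 ≈ -1.4722 × 10^7 Hz.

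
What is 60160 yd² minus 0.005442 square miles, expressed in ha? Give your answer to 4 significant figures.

60160 yd² = 5.03014 ha and 0.005442 mi² = 1.40947 ha.
5.03014 − 1.40947 ≈ 3.621 ha.

3.621 hectares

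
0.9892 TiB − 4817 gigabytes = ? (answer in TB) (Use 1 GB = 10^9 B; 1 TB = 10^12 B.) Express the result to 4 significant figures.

0.9892 TiB = 1.08764 TB and 4817 GB = 4.81700 TB.
1.08764 − 4.81700 ≈ -3.729 TB.

-3.729 TB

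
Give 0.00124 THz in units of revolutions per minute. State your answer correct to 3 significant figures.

7.44e+10 rpm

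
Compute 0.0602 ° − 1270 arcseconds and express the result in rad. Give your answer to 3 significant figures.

-0.00511 radians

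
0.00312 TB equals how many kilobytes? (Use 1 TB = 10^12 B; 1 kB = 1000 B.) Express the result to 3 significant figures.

1 terabyte = 1.00000 × 10^9 kB.
So 0.00312 × 1.00000 × 10^9 ≈ 3.12 × 10^6 kB.

3.12 × 10^6 kilobytes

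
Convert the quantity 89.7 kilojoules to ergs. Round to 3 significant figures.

1 kilojoule = 1.00000 × 10^10 erg.
Then 89.7 × 1.00000 × 10^10 ≈ 8.97 × 10^11 erg.

8.97 × 10^11 ergs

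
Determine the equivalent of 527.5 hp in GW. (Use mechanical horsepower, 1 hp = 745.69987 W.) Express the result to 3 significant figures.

1 hp = 7.45700e-7 GW.
Thus 527.5 × 7.45700e-7 ≈ 0.000393 GW.

0.000393 GW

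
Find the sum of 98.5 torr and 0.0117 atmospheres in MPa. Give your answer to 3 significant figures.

98.5 torr = 0.0131323 MPa and 0.0117 atm = 0.00118550 MPa.
0.0131323 + 0.00118550 ≈ 0.0143 MPa.

0.0143 megapascals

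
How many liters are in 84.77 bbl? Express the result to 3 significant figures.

1 oil barrel = 158.987 liters.
So 84.77 × 158.987 ≈ 13500 L.

13500 L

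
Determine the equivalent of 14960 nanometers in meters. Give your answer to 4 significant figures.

1.496 × 10^-5 meters

1 nm = 1.00000 × 10^-9 meters.
Thus 14960 × 1.00000 × 10^-9 ≈ 1.496 × 10^-5 m.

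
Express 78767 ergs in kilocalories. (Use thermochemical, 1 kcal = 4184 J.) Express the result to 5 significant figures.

1.8826e-6 kilocalories

1 erg = 2.39006e-11 kilocalories.
Then 78767 × 2.39006e-11 ≈ 1.8826e-6 kcal.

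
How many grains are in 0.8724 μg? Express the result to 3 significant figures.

1.35e-5 gr

1 μg = 1.54324e-5 grains.
Thus 0.8724 × 1.54324e-5 ≈ 1.35e-5 gr.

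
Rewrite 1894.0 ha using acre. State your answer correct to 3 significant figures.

4680 acre

1 hectare = 2.47105 acre.
Then 1894.0 × 2.47105 ≈ 4680 acre.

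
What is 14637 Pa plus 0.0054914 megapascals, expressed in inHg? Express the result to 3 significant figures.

14637 Pa = 4.32230 inHg and 0.0054914 MPa = 1.62161 inHg.
4.32230 + 1.62161 ≈ 5.94 inHg.

5.94 inHg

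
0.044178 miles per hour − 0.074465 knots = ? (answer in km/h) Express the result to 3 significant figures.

-0.0668 kilometers per hour

0.044178 mph = 0.0710976 km/h and 0.074465 kn = 0.137909 km/h.
0.0710976 − 0.137909 ≈ -0.0668 km/h.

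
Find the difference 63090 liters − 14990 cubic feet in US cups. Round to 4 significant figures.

63090 L = 266666 US cup and 14990 ft³ = 1.79413 × 10^6 US cup.
266666 − 1.79413 × 10^6 ≈ -1.527 × 10^6 US cup.

-1.527 × 10^6 US cup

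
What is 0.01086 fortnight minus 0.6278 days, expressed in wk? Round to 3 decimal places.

-0.068 wk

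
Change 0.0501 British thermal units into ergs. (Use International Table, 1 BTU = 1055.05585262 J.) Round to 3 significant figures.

5.29e+8 erg

1 BTU = 1.05506e+10 erg.
0.0501 × 1.05506e+10 ≈ 5.29e+8 erg.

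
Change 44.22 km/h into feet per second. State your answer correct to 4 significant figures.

1 kilometer per hour = 0.911344 ft/s.
Thus 44.22 × 0.911344 ≈ 40.30 ft/s.

40.30 ft/s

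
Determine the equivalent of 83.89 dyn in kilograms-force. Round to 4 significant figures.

8.554e-5 kilograms-force

1 dyn = 1.01972e-6 kgf.
83.89 × 1.01972e-6 ≈ 8.554e-5 kgf.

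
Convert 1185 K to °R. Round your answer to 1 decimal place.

2133.0 °R

°R = K × 9/5.
Applying the formula gives 2133.0 °R.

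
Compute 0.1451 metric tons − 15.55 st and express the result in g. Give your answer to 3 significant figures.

46400 grams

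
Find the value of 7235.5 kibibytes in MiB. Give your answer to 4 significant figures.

7.066 MiB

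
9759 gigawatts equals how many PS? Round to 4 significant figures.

1 gigawatt = 1.35962 × 10^6 PS.
Thus 9759 × 1.35962 × 10^6 ≈ 1.327 × 10^10 PS.

1.327 × 10^10 PS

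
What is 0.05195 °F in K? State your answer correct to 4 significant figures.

255.4 kelvins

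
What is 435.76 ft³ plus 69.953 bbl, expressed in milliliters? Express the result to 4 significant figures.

435.76 ft³ = 1.23393 × 10^7 mL and 69.953 bbl = 1.11216 × 10^7 mL.
1.23393 × 10^7 + 1.11216 × 10^7 ≈ 2.346 × 10^7 mL.

2.346 × 10^7 milliliters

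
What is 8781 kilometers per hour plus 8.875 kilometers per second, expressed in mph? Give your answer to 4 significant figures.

8781 km/h = 5456.26 mph and 8.875 km/s = 19852.8 mph.
5456.26 + 19852.8 ≈ 25310 mph.

25310 miles per hour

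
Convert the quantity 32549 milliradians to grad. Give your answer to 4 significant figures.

1 mrad = 0.0636620 grad.
Thus 32549 × 0.0636620 ≈ 2072 grad.

2072 grad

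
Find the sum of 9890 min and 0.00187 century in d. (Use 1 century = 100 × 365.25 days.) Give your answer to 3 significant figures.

75.2 days

9890 min = 6.868056 d and 0.00187 century = 68.30175 d.
6.868056 + 68.30175 ≈ 75.2 d.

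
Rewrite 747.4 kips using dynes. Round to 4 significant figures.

3.325 × 10^11 dynes

1 kip = 4.44822 × 10^8 dyn.
Thus 747.4 × 4.44822 × 10^8 ≈ 3.325 × 10^11 dyn.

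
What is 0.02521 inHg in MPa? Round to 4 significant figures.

8.537 × 10^-5 MPa

1 inHg = 0.00338639 megapascals.
So 0.02521 × 0.00338639 ≈ 8.537 × 10^-5 MPa.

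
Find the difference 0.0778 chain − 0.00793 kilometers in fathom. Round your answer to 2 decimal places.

-3.48 fathom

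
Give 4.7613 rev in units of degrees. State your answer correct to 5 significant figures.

1714.1 °

1 rev = 360.000 °.
4.7613 × 360.000 ≈ 1714.1 °.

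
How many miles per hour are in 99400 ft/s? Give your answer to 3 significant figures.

67800 mph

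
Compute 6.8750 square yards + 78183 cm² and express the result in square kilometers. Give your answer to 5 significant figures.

1.3567e-5 square kilometers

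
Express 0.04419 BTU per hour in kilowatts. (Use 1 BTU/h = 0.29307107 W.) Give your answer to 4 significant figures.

1.295 × 10^-5 kW

1 BTU per hour = 0.000293071 kW.
Then 0.04419 × 0.000293071 ≈ 1.295 × 10^-5 kW.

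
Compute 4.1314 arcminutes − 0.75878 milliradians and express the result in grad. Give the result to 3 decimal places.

0.028 grad

4.1314 arcmin = 0.0765074 grad and 0.75878 mrad = 0.0483054 grad.
0.0765074 − 0.0483054 ≈ 0.028 grad.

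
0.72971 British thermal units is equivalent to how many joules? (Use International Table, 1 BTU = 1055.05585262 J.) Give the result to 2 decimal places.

1 BTU = 1055.056 J.
Then 0.72971 × 1055.056 ≈ 769.88 J.

769.88 J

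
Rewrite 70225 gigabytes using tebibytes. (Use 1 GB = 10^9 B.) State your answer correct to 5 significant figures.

1 gigabyte = 0.000909495 TiB.
Then 70225 × 0.000909495 ≈ 63.869 TiB.

63.869 tebibytes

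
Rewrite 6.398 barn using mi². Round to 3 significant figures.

2.47 × 10^-34 square miles

1 barn = 3.86102 × 10^-35 square miles.
6.398 × 3.86102 × 10^-35 ≈ 2.47 × 10^-34 mi².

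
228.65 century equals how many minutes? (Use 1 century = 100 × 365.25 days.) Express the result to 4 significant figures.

1.203e+10 min

1 century = 5.25960e+7 min.
228.65 × 5.25960e+7 ≈ 1.203e+10 min.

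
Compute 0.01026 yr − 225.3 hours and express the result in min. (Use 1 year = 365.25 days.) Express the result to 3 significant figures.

0.01026 yr = 5396.35 min and 225.3 h = 13518.0 min.
5396.35 − 13518.0 ≈ -8120 min.

-8120 min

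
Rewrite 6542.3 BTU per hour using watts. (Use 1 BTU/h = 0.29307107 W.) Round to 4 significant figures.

1917 watts

1 BTU/h = 0.293071 watts.
Thus 6542.3 × 0.293071 ≈ 1917 W.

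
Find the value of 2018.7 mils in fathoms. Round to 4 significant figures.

1 mil = 1.38889 × 10^-5 fathoms.
Then 2018.7 × 1.38889 × 10^-5 ≈ 0.02804 fathom.

0.02804 fathom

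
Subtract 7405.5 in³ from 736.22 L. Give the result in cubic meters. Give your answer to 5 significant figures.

736.22 L = 0.736220 m³ and 7405.5 in³ = 0.121354 m³.
0.736220 − 0.121354 ≈ 0.61487 m³.

0.61487 cubic meters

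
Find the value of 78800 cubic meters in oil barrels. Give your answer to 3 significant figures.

496000 bbl

1 m³ = 6.28981 bbl.
Then 78800 × 6.28981 ≈ 496000 bbl.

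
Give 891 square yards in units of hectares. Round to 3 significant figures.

1 square yard = 8.36127e-5 hectares.
Then 891 × 8.36127e-5 ≈ 0.0745 ha.

0.0745 ha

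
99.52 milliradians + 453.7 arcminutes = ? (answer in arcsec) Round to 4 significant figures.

47750 arcsec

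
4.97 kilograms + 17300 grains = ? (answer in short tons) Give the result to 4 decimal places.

0.0067 short tons

4.97 kg = 0.00547849 short ton and 17300 gr = 0.00123571 short ton.
0.00547849 + 0.00123571 ≈ 0.0067 short ton.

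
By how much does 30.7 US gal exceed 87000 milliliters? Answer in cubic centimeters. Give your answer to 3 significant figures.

30.7 US gal = 116212 cm³ and 87000 mL = 87000.0 cm³.
116212 − 87000.0 ≈ 29200 cm³.

29200 cm³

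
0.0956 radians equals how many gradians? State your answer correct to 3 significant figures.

6.09 gradians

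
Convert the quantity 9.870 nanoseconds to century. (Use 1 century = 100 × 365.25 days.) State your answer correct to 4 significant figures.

3.128e-18 centuries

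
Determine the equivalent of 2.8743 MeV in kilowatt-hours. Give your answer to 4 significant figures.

1.279e-19 kWh

1 megaelectronvolt = 4.45049e-20 kilowatt-hours.
Then 2.8743 × 4.45049e-20 ≈ 1.279e-19 kWh.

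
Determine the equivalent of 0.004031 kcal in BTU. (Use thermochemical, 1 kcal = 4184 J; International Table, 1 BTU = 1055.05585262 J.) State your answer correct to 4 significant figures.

0.01599 British thermal units

1 kcal = 3.96567 BTU.
Then 0.004031 × 3.96567 ≈ 0.01599 BTU.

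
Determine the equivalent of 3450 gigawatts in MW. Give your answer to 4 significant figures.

1 gigawatt = 1000.00 MW.
3450 × 1000.00 ≈ 3.450 × 10^6 MW.

3.450 × 10^6 MW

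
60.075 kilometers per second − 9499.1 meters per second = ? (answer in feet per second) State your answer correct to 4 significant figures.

165900 ft/s

60.075 km/s = 197096 ft/s and 9499.1 m/s = 31165.0 ft/s.
197096 − 31165.0 ≈ 165900 ft/s.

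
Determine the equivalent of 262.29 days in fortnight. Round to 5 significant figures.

1 d = 0.0714286 fortnights.
So 262.29 × 0.0714286 ≈ 18.735 fortnight.

18.735 fortnight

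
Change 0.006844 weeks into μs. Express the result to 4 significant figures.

4.139 × 10^9 μs

1 week = 6.04800 × 10^11 μs.
Thus 0.006844 × 6.04800 × 10^11 ≈ 4.139 × 10^9 μs.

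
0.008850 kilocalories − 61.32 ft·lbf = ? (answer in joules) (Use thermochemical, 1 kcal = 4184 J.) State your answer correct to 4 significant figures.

-46.11 joules

0.008850 kcal = 37.0284 J and 61.32 ft·lbf = 83.1388 J.
37.0284 − 83.1388 ≈ -46.11 J.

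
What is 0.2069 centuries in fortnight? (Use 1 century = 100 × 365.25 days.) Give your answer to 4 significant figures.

1 century = 2608.93 fortnight.
Thus 0.2069 × 2608.93 ≈ 539.8 fortnight.

539.8 fortnights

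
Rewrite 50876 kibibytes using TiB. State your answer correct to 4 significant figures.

1 kibibyte = 9.31323 × 10^-10 tebibytes.
Thus 50876 × 9.31323 × 10^-10 ≈ 4.738 × 10^-5 TiB.

4.738 × 10^-5 TiB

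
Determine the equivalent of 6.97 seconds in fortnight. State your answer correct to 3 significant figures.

5.76 × 10^-6 fortnight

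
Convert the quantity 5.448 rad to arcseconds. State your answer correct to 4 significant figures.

1.124e+6 arcsec

1 radian = 206265 arcseconds.
5.448 × 206265 ≈ 1.124e+6 arcsec.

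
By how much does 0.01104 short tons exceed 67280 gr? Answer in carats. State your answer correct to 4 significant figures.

0.01104 short ton = 50076.6 ct and 67280 gr = 21798.4 ct.
50076.6 − 21798.4 ≈ 28280 ct.

28280 ct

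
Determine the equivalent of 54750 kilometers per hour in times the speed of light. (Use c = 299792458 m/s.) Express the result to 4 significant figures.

5.073 × 10^-5 c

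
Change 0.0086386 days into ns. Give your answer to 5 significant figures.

7.4638 × 10^11 nanoseconds

1 d = 8.64000 × 10^13 ns.
0.0086386 × 8.64000 × 10^13 ≈ 7.4638 × 10^11 ns.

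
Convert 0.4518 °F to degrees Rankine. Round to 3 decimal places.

460.122 degrees Rankine

°R = °F + 459.67.
Applying the formula gives 460.122 °R.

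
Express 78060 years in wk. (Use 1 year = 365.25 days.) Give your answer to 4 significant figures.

4.073e+6 weeks

1 year = 52.1786 wk.
78060 × 52.1786 ≈ 4.073e+6 wk.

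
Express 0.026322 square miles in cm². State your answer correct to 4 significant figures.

6.817e+8 square centimeters

1 mi² = 2.58999e+10 cm².
0.026322 × 2.58999e+10 ≈ 6.817e+8 cm².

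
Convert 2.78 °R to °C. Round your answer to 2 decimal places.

°R = (°C + 273.15) × 9/5.
Applying the formula gives -271.61 °C.

-271.61 °C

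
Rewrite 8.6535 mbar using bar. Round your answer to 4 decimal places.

0.0087 bar

1 millibar = 0.00100000 bar.
Then 8.6535 × 0.00100000 ≈ 0.0087 bar.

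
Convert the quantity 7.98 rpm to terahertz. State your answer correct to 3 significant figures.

1.33 × 10^-13 terahertz

1 rpm = 1.66667 × 10^-14 THz.
Thus 7.98 × 1.66667 × 10^-14 ≈ 1.33 × 10^-13 THz.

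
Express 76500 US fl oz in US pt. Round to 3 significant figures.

1 US fluid ounce = 0.0625000 US pt.
So 76500 × 0.0625000 ≈ 4780 US pt.

4780 US pt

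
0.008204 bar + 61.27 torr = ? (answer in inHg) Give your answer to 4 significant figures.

0.008204 bar = 0.242264 inHg and 61.27 torr = 2.41220 inHg.
0.242264 + 2.41220 ≈ 2.654 inHg.

2.654 inches of mercury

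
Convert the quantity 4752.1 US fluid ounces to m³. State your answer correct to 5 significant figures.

0.14054 cubic meters

1 US fluid ounce = 2.95735e-5 m³.
Then 4752.1 × 2.95735e-5 ≈ 0.14054 m³.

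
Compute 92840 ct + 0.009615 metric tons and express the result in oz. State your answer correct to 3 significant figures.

92840 ct = 654.967 oz and 0.009615 t = 339.159 oz.
654.967 + 339.159 ≈ 994 oz.

994 oz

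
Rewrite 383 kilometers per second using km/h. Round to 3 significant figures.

1 kilometer per second = 3600.00 km/h.
So 383 × 3600.00 ≈ 1.38 × 10^6 km/h.

1.38 × 10^6 km/h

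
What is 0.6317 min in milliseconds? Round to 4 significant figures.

37900 ms

1 min = 60000.0 ms.
0.6317 × 60000.0 ≈ 37900 ms.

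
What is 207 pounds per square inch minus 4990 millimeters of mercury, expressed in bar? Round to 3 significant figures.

207 psi = 14.2721 bar and 4990 mmHg = 6.65279 bar.
14.2721 − 6.65279 ≈ 7.62 bar.

7.62 bar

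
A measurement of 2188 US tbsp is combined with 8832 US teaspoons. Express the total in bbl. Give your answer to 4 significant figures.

0.4773 oil barrels

2188 US tbsp = 0.203497 bbl and 8832 US tsp = 0.273810 bbl.
0.203497 + 0.273810 ≈ 0.4773 bbl.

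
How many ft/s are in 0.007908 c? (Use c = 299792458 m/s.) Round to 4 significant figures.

7.778e+6 feet per second

1 c = 9.83571e+8 ft/s.
So 0.007908 × 9.83571e+8 ≈ 7.778e+6 ft/s.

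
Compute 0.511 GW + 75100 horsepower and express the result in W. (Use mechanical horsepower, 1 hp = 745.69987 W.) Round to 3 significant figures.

5.67 × 10^8 W

0.511 GW = 5.11000 × 10^8 W and 75100 hp = 5.60021 × 10^7 W.
5.11000 × 10^8 + 5.60021 × 10^7 ≈ 5.67 × 10^8 W.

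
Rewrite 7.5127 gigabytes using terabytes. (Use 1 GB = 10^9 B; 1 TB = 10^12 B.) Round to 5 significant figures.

1 gigabyte = 0.00100000 TB.
7.5127 × 0.00100000 ≈ 0.0075127 TB.

0.0075127 TB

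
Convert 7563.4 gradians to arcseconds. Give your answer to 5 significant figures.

2.4505e+7 arcseconds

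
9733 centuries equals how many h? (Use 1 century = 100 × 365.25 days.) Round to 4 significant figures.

1 century = 876600 h.
So 9733 × 876600 ≈ 8.532 × 10^9 h.

8.532 × 10^9 hours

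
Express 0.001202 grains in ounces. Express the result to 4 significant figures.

2.747e-6 oz

1 grain = 0.00228571 oz.
0.001202 × 0.00228571 ≈ 2.747e-6 oz.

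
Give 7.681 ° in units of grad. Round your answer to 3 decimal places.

8.534 gradians

1 degree = 1.11111 gradians.
Thus 7.681 × 1.11111 ≈ 8.534 grad.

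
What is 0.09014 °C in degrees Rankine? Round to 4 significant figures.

491.8 °R

°R = (°C + 273.15) × 9/5.
Applying the formula gives 491.8 °R.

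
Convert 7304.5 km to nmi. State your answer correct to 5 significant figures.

3944.1 nmi

1 km = 0.539957 nautical miles.
Then 7304.5 × 0.539957 ≈ 3944.1 nmi.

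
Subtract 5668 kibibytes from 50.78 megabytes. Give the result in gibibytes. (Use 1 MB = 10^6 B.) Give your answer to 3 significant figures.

0.0419 gibibytes

50.78 MB = 0.0472926 GiB and 5668 KiB = 0.00540543 GiB.
0.0472926 − 0.00540543 ≈ 0.0419 GiB.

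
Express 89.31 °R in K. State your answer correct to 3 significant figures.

°R = K × 9/5.
Applying the formula gives 49.6 K.

49.6 K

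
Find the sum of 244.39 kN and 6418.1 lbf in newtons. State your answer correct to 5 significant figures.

244.39 kN = 244390 N and 6418.1 lbf = 28549.1 N.
244390 + 28549.1 ≈ 272940 N.

272940 N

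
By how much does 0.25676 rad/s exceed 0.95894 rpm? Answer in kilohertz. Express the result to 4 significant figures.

0.25676 rad/s = 4.08646e-5 kHz and 0.95894 rpm = 1.59823e-5 kHz.
4.08646e-5 − 1.59823e-5 ≈ 2.488e-5 kHz.

2.488e-5 kHz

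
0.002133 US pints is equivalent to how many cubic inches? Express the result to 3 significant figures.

1 US pint = 28.8750 in³.
Thus 0.002133 × 28.8750 ≈ 0.0616 in³.

0.0616 cubic inches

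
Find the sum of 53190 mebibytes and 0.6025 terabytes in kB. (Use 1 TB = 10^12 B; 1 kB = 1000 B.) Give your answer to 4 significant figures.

53190 MiB = 5.57738e+7 kB and 0.6025 TB = 6.02500e+8 kB.
5.57738e+7 + 6.02500e+8 ≈ 6.583e+8 kB.

6.583e+8 kB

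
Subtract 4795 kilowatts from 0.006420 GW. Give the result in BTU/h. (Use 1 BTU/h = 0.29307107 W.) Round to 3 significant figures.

0.006420 GW = 2.19059 × 10^7 BTU/h and 4795 kW = 1.63612 × 10^7 BTU/h.
2.19059 × 10^7 − 1.63612 × 10^7 ≈ 5.54 × 10^6 BTU/h.

5.54 × 10^6 BTU/h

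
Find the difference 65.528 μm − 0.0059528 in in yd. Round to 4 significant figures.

65.528 μm = 7.16623 × 10^-5 yd and 0.0059528 in = 0.000165356 yd.
7.16623 × 10^-5 − 0.000165356 ≈ -9.369 × 10^-5 yd.

-9.369 × 10^-5 yd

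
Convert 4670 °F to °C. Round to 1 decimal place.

2576.7 °C

°F = °C × 9/5 + 32.
Applying the formula gives 2576.7 °C.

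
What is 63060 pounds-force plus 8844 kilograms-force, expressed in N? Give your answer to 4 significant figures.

63060 lbf = 280505 N and 8844 kgf = 86730.0 N.
280505 + 86730.0 ≈ 367200 N.

367200 N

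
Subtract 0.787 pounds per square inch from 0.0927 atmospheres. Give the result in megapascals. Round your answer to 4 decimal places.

0.0040 MPa

0.0927 atm = 0.00939283 MPa and 0.787 psi = 0.00542617 MPa.
0.00939283 − 0.00542617 ≈ 0.0040 MPa.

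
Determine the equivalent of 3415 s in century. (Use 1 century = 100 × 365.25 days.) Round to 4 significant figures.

1.082 × 10^-6 centuries

1 s = 3.16881 × 10^-10 centuries.
Thus 3415 × 3.16881 × 10^-10 ≈ 1.082 × 10^-6 century.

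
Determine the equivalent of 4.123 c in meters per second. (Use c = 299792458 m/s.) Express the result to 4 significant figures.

1.236e+9 m/s

1 c = 2.99792e+8 m/s.
Then 4.123 × 2.99792e+8 ≈ 1.236e+9 m/s.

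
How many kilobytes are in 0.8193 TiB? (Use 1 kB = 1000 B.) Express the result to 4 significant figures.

9.008e+8 kB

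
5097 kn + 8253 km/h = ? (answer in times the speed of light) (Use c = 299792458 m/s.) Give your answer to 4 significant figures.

1.639e-5 times the speed of light

5097 kn = 8.74646e-6 c and 8253 km/h = 7.64696e-6 c.
8.74646e-6 + 7.64696e-6 ≈ 1.639e-5 c.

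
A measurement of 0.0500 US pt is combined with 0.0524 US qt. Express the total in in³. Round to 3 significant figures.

4.47 in³

0.0500 US pt = 1.44375 in³ and 0.0524 US qt = 3.02610 in³.
1.44375 + 3.02610 ≈ 4.47 in³.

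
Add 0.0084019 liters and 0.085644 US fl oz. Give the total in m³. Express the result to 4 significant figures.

0.0084019 L = 8.40190 × 10^-6 m³ and 0.085644 US fl oz = 2.53280 × 10^-6 m³.
8.40190 × 10^-6 + 2.53280 × 10^-6 ≈ 1.093 × 10^-5 m³.

1.093 × 10^-5 cubic meters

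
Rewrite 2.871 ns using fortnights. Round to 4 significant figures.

2.374 × 10^-15 fortnight

1 nanosecond = 8.26720 × 10^-16 fortnight.
So 2.871 × 8.26720 × 10^-16 ≈ 2.374 × 10^-15 fortnight.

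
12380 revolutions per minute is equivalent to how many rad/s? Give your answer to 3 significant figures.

1 revolution per minute = 0.104720 rad/s.
Then 12380 × 0.104720 ≈ 1300 rad/s.

1300 rad/s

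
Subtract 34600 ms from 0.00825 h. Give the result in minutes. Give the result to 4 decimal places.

0.00825 h = 0.495000 min and 34600 ms = 0.576667 min.
0.495000 − 0.576667 ≈ -0.0817 min.

-0.0817 minutes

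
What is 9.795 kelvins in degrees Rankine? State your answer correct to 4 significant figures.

17.63 degrees Rankine

°R = K × 9/5.
Applying the formula gives 17.63 °R.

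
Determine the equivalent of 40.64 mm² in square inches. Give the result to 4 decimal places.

1 square millimeter = 0.00155000 square inches.
So 40.64 × 0.00155000 ≈ 0.0630 in².

0.0630 in²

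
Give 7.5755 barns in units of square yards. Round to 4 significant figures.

9.060 × 10^-28 yd²

1 barn = 1.19599 × 10^-28 square yards.
Then 7.5755 × 1.19599 × 10^-28 ≈ 9.060 × 10^-28 yd².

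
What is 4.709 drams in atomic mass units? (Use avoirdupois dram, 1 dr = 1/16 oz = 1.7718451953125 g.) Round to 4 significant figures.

5.025 × 10^24 u

1 dr = 1.06703 × 10^24 u.
So 4.709 × 1.06703 × 10^24 ≈ 5.025 × 10^24 u.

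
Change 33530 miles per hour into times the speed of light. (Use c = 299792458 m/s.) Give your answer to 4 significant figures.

5.000 × 10^-5 c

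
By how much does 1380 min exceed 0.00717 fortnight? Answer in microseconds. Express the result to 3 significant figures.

7.41e+10 microseconds

1380 min = 8.28000e+10 μs and 0.00717 fortnight = 8.67283e+9 μs.
8.28000e+10 − 8.67283e+9 ≈ 7.41e+10 μs.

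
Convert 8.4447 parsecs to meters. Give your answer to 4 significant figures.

1 pc = 3.08568 × 10^16 m.
So 8.4447 × 3.08568 × 10^16 ≈ 2.606 × 10^17 m.

2.606 × 10^17 m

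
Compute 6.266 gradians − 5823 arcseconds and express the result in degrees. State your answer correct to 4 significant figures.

4.022 °

6.266 grad = 5.63940 ° and 5823 arcsec = 1.61750 °.
5.63940 − 1.61750 ≈ 4.022 °.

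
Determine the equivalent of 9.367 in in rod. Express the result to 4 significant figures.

0.04731 rod

1 in = 0.00505051 rod.
Then 9.367 × 0.00505051 ≈ 0.04731 rod.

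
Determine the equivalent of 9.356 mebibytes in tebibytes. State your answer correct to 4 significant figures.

1 mebibyte = 9.53674e-7 TiB.
Then 9.356 × 9.53674e-7 ≈ 8.923e-6 TiB.

8.923e-6 TiB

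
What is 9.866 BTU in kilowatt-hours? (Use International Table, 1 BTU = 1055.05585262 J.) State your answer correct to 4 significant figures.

1 BTU = 0.000293071 kWh.
Then 9.866 × 0.000293071 ≈ 0.002891 kWh.

0.002891 kilowatt-hours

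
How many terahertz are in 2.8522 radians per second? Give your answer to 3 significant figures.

4.54 × 10^-13 terahertz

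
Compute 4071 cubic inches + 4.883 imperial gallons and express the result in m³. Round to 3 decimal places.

0.089 m³

4071 in³ = 0.0667117 m³ and 4.883 imp gal = 0.0221986 m³.
0.0667117 + 0.0221986 ≈ 0.089 m³.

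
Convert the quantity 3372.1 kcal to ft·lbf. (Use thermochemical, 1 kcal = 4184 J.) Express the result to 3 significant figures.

1 kilocalorie = 3085.96 foot-pounds.
So 3372.1 × 3085.96 ≈ 1.04 × 10^7 ft·lbf.

1.04 × 10^7 foot-pounds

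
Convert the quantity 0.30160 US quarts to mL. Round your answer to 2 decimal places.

285.42 milliliters

1 US quart = 946.353 milliliters.
Thus 0.30160 × 946.353 ≈ 285.42 mL.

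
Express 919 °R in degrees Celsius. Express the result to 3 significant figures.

°R = (°C + 273.15) × 9/5.
Applying the formula gives 237 °C.

237 °C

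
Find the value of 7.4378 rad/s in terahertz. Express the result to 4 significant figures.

1 radian per second = 1.59155 × 10^-13 terahertz.
So 7.4378 × 1.59155 × 10^-13 ≈ 1.184 × 10^-12 THz.

1.184 × 10^-12 terahertz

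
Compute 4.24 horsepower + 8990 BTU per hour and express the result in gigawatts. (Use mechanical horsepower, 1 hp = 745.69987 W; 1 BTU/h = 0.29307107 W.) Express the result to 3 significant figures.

4.24 hp = 3.16177 × 10^-6 GW and 8990 BTU/h = 2.63471 × 10^-6 GW.
3.16177 × 10^-6 + 2.63471 × 10^-6 ≈ 5.80 × 10^-6 GW.

5.80 × 10^-6 GW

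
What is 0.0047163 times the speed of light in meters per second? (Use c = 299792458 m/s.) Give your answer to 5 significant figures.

1 speed of light = 2.99792e+8 meters per second.
0.0047163 × 2.99792e+8 ≈ 1.4139e+6 m/s.

1.4139e+6 m/s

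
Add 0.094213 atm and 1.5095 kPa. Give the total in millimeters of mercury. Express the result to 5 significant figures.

82.924 millimeters of mercury

0.094213 atm = 71.6019 mmHg and 1.5095 kPa = 11.3222 mmHg.
71.6019 + 11.3222 ≈ 82.924 mmHg.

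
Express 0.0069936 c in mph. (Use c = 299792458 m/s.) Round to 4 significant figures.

4.690 × 10^6 miles per hour

1 c = 6.70617 × 10^8 mph.
So 0.0069936 × 6.70617 × 10^8 ≈ 4.690 × 10^6 mph.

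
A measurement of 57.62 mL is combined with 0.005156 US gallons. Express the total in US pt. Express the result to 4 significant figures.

57.62 mL = 0.121773 US pt and 0.005156 US gal = 0.0412480 US pt.
0.121773 + 0.0412480 ≈ 0.1630 US pt.

0.1630 US pt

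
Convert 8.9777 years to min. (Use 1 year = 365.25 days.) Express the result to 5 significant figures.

4.7219e+6 minutes

1 year = 525960 min.
Then 8.9777 × 525960 ≈ 4.7219e+6 min.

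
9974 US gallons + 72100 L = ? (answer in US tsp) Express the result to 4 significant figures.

9974 US gal = 7.66003e+6 US tsp and 72100 L = 1.46279e+7 US tsp.
7.66003e+6 + 1.46279e+7 ≈ 2.229e+7 US tsp.

2.229e+7 US tsp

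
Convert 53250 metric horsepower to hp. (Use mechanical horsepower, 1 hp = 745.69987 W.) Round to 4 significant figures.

1 PS = 0.986320 horsepower.
53250 × 0.986320 ≈ 52520 hp.

52520 hp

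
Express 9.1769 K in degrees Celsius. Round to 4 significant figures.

-264.0 degrees Celsius

K = °C + 273.15.
Applying the formula gives -264.0 °C.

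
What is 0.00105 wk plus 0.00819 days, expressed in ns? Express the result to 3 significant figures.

0.00105 wk = 6.35040e+11 ns and 0.00819 d = 7.07616e+11 ns.
6.35040e+11 + 7.07616e+11 ≈ 1.34e+12 ns.

1.34e+12 ns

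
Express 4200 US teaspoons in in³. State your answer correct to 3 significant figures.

1260 in³

1 US tsp = 0.300781 cubic inches.
Thus 4200 × 0.300781 ≈ 1260 in³.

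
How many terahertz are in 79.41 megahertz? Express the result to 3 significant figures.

7.94 × 10^-5 THz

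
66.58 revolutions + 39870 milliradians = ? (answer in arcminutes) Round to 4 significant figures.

1.575e+6 arcmin

66.58 rev = 1.43813e+6 arcmin and 39870 mrad = 137063 arcmin.
1.43813e+6 + 137063 ≈ 1.575e+6 arcmin.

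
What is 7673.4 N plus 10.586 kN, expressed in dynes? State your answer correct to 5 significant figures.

7673.4 N = 7.67340 × 10^8 dyn and 10.586 kN = 1.05860 × 10^9 dyn.
7.67340 × 10^8 + 1.05860 × 10^9 ≈ 1.8259 × 10^9 dyn.

1.8259 × 10^9 dyn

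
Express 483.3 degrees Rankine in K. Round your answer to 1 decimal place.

268.5 K

°R = K × 9/5.
Applying the formula gives 268.5 K.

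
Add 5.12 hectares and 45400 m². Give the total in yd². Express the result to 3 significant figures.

116000 yd²

5.12 ha = 61234.7 yd² and 45400 m² = 54297.9 yd².
61234.7 + 54297.9 ≈ 116000 yd².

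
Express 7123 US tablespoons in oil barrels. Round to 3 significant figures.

1 US tablespoon = 9.30060e-5 bbl.
7123 × 9.30060e-5 ≈ 0.662 bbl.

0.662 oil barrels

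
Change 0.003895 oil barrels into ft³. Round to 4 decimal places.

0.0219 cubic feet

1 oil barrel = 5.61458 ft³.
So 0.003895 × 5.61458 ≈ 0.0219 ft³.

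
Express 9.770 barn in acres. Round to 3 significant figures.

1 barn = 2.47105e-32 acres.
Then 9.770 × 2.47105e-32 ≈ 2.41e-31 acre.

2.41e-31 acre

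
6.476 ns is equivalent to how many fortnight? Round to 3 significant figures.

5.35e-15 fortnight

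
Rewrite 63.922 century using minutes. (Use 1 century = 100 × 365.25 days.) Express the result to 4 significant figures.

1 century = 5.25960e+7 min.
63.922 × 5.25960e+7 ≈ 3.362e+9 min.

3.362e+9 min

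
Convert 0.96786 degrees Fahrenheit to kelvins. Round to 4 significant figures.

K = (°F + 459.67) × 5/9.
Applying the formula gives 255.9 K.

255.9 K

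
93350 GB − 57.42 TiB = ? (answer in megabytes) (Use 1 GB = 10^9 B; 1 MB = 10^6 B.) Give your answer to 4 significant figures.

3.022 × 10^7 megabytes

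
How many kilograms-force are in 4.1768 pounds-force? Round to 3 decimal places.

1.895 kilograms-force

1 pound-force = 0.453592 kgf.
Thus 4.1768 × 0.453592 ≈ 1.895 kgf.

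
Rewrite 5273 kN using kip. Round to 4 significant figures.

1185 kips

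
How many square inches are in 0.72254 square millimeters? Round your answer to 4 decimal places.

1 mm² = 0.00155000 in².
Thus 0.72254 × 0.00155000 ≈ 0.0011 in².

0.0011 in²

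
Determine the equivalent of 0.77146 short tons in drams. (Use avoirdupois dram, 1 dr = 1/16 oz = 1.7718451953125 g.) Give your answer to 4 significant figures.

1 short ton = 512000 drams.
0.77146 × 512000 ≈ 395000 dr.

395000 drams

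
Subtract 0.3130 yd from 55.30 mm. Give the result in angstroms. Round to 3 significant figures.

55.30 mm = 5.53000 × 10^8 Å and 0.3130 yd = 2.86207 × 10^9 Å.
5.53000 × 10^8 − 2.86207 × 10^9 ≈ -2.31 × 10^9 Å.

-2.31 × 10^9 angstroms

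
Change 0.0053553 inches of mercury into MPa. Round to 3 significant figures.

1.81 × 10^-5 MPa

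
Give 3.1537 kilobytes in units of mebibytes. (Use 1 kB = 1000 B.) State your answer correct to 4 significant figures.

0.003008 MiB

1 kB = 0.000953674 mebibytes.
3.1537 × 0.000953674 ≈ 0.003008 MiB.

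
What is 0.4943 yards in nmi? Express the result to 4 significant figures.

0.0002441 nmi

1 yard = 0.000493737 nmi.
So 0.4943 × 0.000493737 ≈ 0.0002441 nmi.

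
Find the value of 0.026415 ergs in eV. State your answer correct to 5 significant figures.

1.6487e+10 eV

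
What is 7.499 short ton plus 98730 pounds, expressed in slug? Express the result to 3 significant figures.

3530 slugs

7.499 short ton = 466.152 slug and 98730 lb = 3068.62 slug.
466.152 + 3068.62 ≈ 3530 slug.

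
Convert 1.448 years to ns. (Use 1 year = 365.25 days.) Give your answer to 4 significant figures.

4.570 × 10^16 ns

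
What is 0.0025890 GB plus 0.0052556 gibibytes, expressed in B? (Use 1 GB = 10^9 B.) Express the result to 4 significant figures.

0.0025890 GB = 2.58900e+6 B and 0.0052556 GiB = 5.64316e+6 B.
2.58900e+6 + 5.64316e+6 ≈ 8.232e+6 B.

8.232e+6 bytes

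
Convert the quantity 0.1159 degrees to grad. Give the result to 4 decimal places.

0.1288 gradians

1 degree = 1.11111 grad.
Then 0.1159 × 1.11111 ≈ 0.1288 grad.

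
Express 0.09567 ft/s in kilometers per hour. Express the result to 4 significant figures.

1 ft/s = 1.09728 km/h.
0.09567 × 1.09728 ≈ 0.1050 km/h.

0.1050 kilometers per hour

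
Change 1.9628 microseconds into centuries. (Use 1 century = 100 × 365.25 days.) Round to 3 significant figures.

6.22 × 10^-16 century

1 μs = 3.16881 × 10^-16 century.
So 1.9628 × 3.16881 × 10^-16 ≈ 6.22 × 10^-16 century.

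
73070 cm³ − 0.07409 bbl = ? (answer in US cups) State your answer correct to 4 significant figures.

259.1 US cup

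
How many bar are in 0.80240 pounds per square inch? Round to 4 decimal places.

0.0553 bar

1 pound per square inch = 0.0689476 bar.
Thus 0.80240 × 0.0689476 ≈ 0.0553 bar.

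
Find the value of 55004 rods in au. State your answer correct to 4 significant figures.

1 rod = 3.36181e-11 au.
55004 × 3.36181e-11 ≈ 1.849e-6 au.

1.849e-6 au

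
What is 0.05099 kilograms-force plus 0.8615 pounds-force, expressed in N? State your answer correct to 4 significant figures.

0.05099 kgf = 0.500041 N and 0.8615 lbf = 3.83214 N.
0.500041 + 3.83214 ≈ 4.332 N.

4.332 newtons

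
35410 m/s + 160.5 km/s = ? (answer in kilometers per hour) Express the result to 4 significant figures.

705300 km/h

35410 m/s = 127476 km/h and 160.5 km/s = 577800 km/h.
127476 + 577800 ≈ 705300 km/h.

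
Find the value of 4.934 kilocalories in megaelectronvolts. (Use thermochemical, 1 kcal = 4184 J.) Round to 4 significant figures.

1.288e+17 MeV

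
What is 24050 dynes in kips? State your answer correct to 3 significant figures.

1 dyne = 2.24809e-9 kips.
24050 × 2.24809e-9 ≈ 5.41e-5 kip.

5.41e-5 kip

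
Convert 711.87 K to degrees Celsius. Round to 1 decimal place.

438.7 °C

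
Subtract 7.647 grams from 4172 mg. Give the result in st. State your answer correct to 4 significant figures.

-0.0005472 st

4172 mg = 0.000656978 st and 7.647 g = 0.00120420 st.
0.000656978 − 0.00120420 ≈ -0.0005472 st.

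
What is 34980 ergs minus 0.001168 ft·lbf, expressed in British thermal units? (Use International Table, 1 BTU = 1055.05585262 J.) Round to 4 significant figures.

1.815 × 10^-6 BTU

34980 erg = 3.315464 × 10^-6 BTU and 0.001168 ft·lbf = 1.500959 × 10^-6 BTU.
3.315464 × 10^-6 − 1.500959 × 10^-6 ≈ 1.815 × 10^-6 BTU.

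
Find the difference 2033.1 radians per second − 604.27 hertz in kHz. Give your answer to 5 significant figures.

-0.28069 kHz

2033.1 rad/s = 0.323578 kHz and 604.27 Hz = 0.604270 kHz.
0.323578 − 0.604270 ≈ -0.28069 kHz.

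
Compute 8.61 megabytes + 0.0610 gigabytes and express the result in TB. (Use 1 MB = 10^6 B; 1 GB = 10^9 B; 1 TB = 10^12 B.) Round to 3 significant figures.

8.61 MB = 8.61000 × 10^-6 TB and 0.0610 GB = 6.10000 × 10^-5 TB.
8.61000 × 10^-6 + 6.10000 × 10^-5 ≈ 6.96 × 10^-5 TB.

6.96 × 10^-5 TB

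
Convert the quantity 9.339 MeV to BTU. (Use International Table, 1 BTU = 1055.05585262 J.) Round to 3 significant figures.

1.42 × 10^-15 British thermal units

1 MeV = 1.51857 × 10^-16 BTU.
So 9.339 × 1.51857 × 10^-16 ≈ 1.42 × 10^-15 BTU.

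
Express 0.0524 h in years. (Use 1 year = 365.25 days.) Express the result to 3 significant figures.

5.98e-6 yr

1 h = 0.000114077 years.
Then 0.0524 × 0.000114077 ≈ 5.98e-6 yr.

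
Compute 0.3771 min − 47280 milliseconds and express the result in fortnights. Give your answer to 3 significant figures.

-2.04 × 10^-5 fortnight

0.3771 min = 1.87054 × 10^-5 fortnight and 47280 ms = 3.90873 × 10^-5 fortnight.
1.87054 × 10^-5 − 3.90873 × 10^-5 ≈ -2.04 × 10^-5 fortnight.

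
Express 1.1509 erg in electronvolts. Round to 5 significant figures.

7.1834e+11 electronvolts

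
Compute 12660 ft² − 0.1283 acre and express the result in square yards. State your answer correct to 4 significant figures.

785.7 yd²

12660 ft² = 1406.67 yd² and 0.1283 acre = 620.972 yd².
1406.67 − 620.972 ≈ 785.7 yd².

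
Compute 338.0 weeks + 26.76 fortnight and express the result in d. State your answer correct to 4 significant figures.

2741 d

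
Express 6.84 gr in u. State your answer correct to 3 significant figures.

1 grain = 3.90228e+22 u.
Then 6.84 × 3.90228e+22 ≈ 2.67e+23 u.

2.67e+23 u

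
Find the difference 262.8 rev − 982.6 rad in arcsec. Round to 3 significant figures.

1.38e+8 arcsec

262.8 rev = 3.40589e+8 arcsec and 982.6 rad = 2.02676e+8 arcsec.
3.40589e+8 − 2.02676e+8 ≈ 1.38e+8 arcsec.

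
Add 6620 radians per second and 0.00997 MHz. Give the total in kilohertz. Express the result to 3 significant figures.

6620 rad/s = 1.05361 kHz and 0.00997 MHz = 9.97000 kHz.
1.05361 + 9.97000 ≈ 11.0 kHz.

11.0 kHz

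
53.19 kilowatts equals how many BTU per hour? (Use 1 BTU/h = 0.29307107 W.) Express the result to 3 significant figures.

181000 BTU/h

1 kilowatt = 3412.14 BTU per hour.
53.19 × 3412.14 ≈ 181000 BTU/h.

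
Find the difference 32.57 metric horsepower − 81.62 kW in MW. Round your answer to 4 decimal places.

-0.0577 megawatts

32.57 PS = 0.0239552 MW and 81.62 kW = 0.0816200 MW.
0.0239552 − 0.0816200 ≈ -0.0577 MW.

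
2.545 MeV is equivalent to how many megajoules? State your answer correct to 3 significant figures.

4.08 × 10^-19 megajoules

1 MeV = 1.60218 × 10^-19 megajoules.
Then 2.545 × 1.60218 × 10^-19 ≈ 4.08 × 10^-19 MJ.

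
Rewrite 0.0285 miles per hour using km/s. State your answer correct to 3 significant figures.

1.27e-5 kilometers per second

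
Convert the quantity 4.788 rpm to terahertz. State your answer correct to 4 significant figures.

1 rpm = 1.66667e-14 THz.
4.788 × 1.66667e-14 ≈ 7.980e-14 THz.

7.980e-14 terahertz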